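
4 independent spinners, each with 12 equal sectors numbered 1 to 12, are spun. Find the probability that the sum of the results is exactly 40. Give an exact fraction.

55/6912

There are 12^4 = 20736 equally likely outcomes.
The number of ordered 4-tuples from {1,…,12} summing to 40 is 165.
P(sum = 40) = 165/20736 = 55/6912.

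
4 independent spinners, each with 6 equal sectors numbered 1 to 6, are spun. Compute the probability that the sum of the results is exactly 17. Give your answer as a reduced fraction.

13/162

There are 6^4 = 1296 equally likely outcomes.
The number of ordered 4-tuples from {1,…,6} summing to 17 is 104.
P(sum = 17) = 104/1296 = 13/162.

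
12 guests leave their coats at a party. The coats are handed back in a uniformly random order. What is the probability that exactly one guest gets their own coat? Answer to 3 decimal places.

0.368

Choose which one is fixed: C(12,1) = 12 ways.
The remaining 11 must have no fixed point: D(11) = 14684570.
P = 12·14684570/479001600 = 1468457/3991680 ≈ 0.368.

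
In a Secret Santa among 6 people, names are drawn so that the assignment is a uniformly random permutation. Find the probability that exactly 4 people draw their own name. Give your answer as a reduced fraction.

1/48

Choose which 4 of the 6 are fixed: C(6,4) = 15 ways.
The remaining 2 must have no fixed point: D(2) = 1.
P = 15·1/720 = 1/48.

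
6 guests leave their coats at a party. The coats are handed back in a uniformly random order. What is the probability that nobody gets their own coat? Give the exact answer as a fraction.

53/144

This is the derangement probability: permutations of 6 with no fixed point.
D(6) = 6! · (1 − 1/1! + 1/2! − ··· + (−1)^6/6!) = 265.
P = 265/720 = 53/144.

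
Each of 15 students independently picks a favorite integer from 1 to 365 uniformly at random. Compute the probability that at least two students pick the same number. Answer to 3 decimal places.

0.253

It's easier to compute the probability that all 15 are distinct.
P(all distinct) = 365/365 · 364/365 · ··· · 351/365 ≈ 0.747.
So the probability of at least one match is 1 − 0.747 = 0.253.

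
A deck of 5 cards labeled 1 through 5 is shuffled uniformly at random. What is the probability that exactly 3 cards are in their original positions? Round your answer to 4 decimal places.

0.0833

Choose which 3 of the 5 are fixed: C(5,3) = 10 ways.
The remaining 2 must have no fixed point: D(2) = 1.
P = 10·1/120 = 1/12 ≈ 0.0833.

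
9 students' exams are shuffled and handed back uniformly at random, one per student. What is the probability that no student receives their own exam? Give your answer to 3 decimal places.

0.368

This is the derangement probability: permutations of 9 with no fixed point.
D(9) = 9! · (1 − 1/1! + 1/2! − ··· + (−1)^9/9!) = 133496.
P = 133496/362880 = 16687/45360 ≈ 0.368.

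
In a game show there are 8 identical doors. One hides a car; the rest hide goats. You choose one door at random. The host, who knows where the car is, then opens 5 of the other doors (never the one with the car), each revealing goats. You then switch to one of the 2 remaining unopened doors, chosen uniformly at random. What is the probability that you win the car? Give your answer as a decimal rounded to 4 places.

0.4375

Your original door holds the car with probability 1/8, so the other 7 collectively hold it with probability 7/8.
The host can always find 5 empty doors to open, so the reveals don't change that 7/8; it is now spread over the 2 remaining unopened doors.
P(win by switching) = (7/8) · (1/2) = 7/16 ≈ 0.4375.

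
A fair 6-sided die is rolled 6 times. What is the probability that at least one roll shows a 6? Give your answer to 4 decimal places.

P(no roll shows a 6) = (5/6)^6 ≈ 0.3349.
P(at least one) = 1 − 0.3349 = 0.6651.

0.6651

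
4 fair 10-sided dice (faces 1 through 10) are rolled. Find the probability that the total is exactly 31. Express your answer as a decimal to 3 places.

0.022

There are 10^4 = 10000 equally likely outcomes.
The number of ordered 4-tuples from {1,…,10} summing to 31 is 220.
P(sum = 31) = 220/10000 = 11/500 ≈ 0.022.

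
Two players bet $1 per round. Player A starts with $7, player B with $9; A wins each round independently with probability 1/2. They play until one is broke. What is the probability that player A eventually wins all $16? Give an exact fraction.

7/16

With a fair step, P(i) = ½P(i−1) + ½P(i+1) with P(0)=0, P(16)=1 has the linear solution P(i) = i/16.
P(7) = 7/16.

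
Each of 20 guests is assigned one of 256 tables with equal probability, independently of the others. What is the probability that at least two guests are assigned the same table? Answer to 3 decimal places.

0.533

It's easier to compute the probability that all 20 are distinct.
P(all distinct) = 256/256 · 255/256 · ··· · 237/256 ≈ 0.467.
So the probability of at least one match is 1 − 0.467 = 0.533.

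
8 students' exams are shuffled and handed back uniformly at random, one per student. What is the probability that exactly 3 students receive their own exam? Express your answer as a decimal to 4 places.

0.0611

Choose which 3 of the 8 are fixed: C(8,3) = 56 ways.
The remaining 5 must have no fixed point: D(5) = 44.
P = 56·44/40320 = 11/180 ≈ 0.0611.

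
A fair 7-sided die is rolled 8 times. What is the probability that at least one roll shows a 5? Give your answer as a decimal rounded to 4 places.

P(no roll shows a 5) = (6/7)^8 ≈ 0.2914.
P(at least one) = 1 − 0.2914 = 0.7086.

0.7086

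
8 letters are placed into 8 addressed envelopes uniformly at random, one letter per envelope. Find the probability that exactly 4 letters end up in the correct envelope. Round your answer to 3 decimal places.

0.016

Choose which 4 of the 8 are fixed: C(8,4) = 70 ways.
The remaining 4 must have no fixed point: D(4) = 9.
P = 70·9/40320 = 1/64 ≈ 0.016.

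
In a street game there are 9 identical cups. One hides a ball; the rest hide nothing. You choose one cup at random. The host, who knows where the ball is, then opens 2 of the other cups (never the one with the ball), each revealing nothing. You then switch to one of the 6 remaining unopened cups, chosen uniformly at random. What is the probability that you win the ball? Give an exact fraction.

4/27

Your original cup holds the ball with probability 1/9, so the other 8 collectively hold it with probability 8/9.
The host can always find 2 empty cups to open, so the reveals don't change that 8/9; it is now spread over the 6 remaining unopened cups.
P(win by switching) = (8/9) · (1/6) = 4/27.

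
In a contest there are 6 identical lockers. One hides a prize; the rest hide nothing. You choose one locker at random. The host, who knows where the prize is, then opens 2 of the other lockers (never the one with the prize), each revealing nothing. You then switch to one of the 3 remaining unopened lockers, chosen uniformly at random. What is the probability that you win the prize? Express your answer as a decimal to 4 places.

Your original locker holds the prize with probability 1/6, so the other 5 collectively hold it with probability 5/6.
The host can always find 2 empty lockers to open, so the reveals don't change that 5/6; it is now spread over the 3 remaining unopened lockers.
P(win by switching) = (5/6) · (1/3) = 5/18 ≈ 0.2778.

0.2778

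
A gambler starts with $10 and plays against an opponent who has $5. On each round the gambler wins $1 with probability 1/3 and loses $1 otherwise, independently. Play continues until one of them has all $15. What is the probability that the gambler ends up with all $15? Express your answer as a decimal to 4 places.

Let r = q/p = (2/3)/(1/3) = 2. The recurrence P(i) = p·P(i+1) + q·P(i−1) with P(0)=0, P(15)=1 gives P(i) = (1 − r^i)/(1 − r^15).
P(10) = (1 − (2)^10) / (1 − (2)^15) = 33/1057 ≈ 0.0312.

0.0312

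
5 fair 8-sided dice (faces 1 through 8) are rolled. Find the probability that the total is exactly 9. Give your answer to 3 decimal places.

There are 8^5 = 32768 equally likely outcomes.
The number of ordered 5-tuples from {1,…,8} summing to 9 is 70.
P(sum = 9) = 70/32768 = 35/16384 ≈ 0.002.

0.002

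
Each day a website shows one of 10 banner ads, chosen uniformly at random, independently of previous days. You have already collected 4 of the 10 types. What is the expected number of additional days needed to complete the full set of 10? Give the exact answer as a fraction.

Starting from 4 distinct types, each trial gives a new one with probability (10−i)/10 when i types are held, so the wait for the next new type is 10/(10−i).
E = 10/6 + 10/5 + 10/4 + 10/3 + 10/2 + 10/1 = 49/2.

49/2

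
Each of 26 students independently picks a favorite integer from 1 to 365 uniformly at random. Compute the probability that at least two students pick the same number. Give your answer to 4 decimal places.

0.5982

It's easier to compute the probability that all 26 are distinct.
P(all distinct) = 365/365 · 364/365 · ··· · 340/365 ≈ 0.4018.
So the probability of at least one match is 1 − 0.4018 = 0.5982.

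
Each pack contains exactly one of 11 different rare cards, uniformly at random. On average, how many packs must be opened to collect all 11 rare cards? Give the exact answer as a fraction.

After i distinct types are collected, each trial gives a new one with probability (11−i)/11, so the expected wait for the next new type is 11/(11−i).
E = 11/11 + 11/10 + 11/9 + 11/8 + 11/7 + 11/6 + 11/5 + 11/4 + 11/3 + 11/2 + 11/1 = 83711/2520.

83711/2520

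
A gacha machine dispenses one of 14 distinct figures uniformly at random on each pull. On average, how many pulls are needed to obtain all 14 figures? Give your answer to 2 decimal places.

45.52

After i distinct types are collected, each trial gives a new one with probability (14−i)/14, so the expected wait for the next new type is 14/(14−i).
E = 14/14 + 14/13 + 14/12 + 14/11 + 14/10 + 14/9 + 14/8 + 14/7 + 14/6 + 14/5 + 14/4 + 14/3 + 14/2 + 14/1 = 1171733/25740 ≈ 45.52.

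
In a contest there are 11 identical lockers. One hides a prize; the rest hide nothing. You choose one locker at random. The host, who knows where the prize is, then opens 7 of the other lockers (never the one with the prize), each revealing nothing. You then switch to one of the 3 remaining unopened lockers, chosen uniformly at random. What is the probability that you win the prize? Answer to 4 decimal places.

0.3030

Your original locker holds the prize with probability 1/11, so the other 10 collectively hold it with probability 10/11.
The host can always find 7 empty lockers to open, so the reveals don't change that 10/11; it is now spread over the 3 remaining unopened lockers.
P(win by switching) = (10/11) · (1/3) = 10/33 ≈ 0.3030.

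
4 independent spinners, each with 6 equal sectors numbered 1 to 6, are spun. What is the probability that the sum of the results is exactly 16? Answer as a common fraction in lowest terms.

125/1296

There are 6^4 = 1296 equally likely outcomes.
The number of ordered 4-tuples from {1,…,6} summing to 16 is 125.
P(sum = 16) = 125/1296.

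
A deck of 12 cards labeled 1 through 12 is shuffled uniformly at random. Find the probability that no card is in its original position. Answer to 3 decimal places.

0.368

This is the derangement probability: permutations of 12 with no fixed point.
D(12) = 12! · (1 − 1/1! + 1/2! − ··· + (−1)^12/12!) = 176214841.
P = 176214841/479001600 = 16019531/43545600 ≈ 0.368.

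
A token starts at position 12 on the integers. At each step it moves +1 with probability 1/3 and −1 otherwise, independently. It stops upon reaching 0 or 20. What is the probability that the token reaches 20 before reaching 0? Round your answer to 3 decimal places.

0.004

Let r = q/p = (2/3)/(1/3) = 2. The recurrence P(i) = p·P(i+1) + q·P(i−1) with P(0)=0, P(20)=1 gives P(i) = (1 − r^i)/(1 − r^20).
P(12) = (1 − (2)^12) / (1 − (2)^20) = 273/69905 ≈ 0.004.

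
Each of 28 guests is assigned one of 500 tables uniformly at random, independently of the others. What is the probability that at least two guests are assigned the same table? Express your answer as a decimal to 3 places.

0.537

It's easier to compute the probability that all 28 are distinct.
P(all distinct) = 500/500 · 499/500 · ··· · 473/500 ≈ 0.463.
So the probability of at least one match is 1 − 0.463 = 0.537.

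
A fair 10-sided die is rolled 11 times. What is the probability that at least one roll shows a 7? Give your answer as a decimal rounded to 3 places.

P(no roll shows a 7) = (9/10)^11 ≈ 0.314.
P(at least one) = 1 − 0.314 = 0.686.

0.686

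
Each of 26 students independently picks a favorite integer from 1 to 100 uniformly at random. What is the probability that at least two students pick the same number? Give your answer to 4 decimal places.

It's easier to compute the probability that all 26 are distinct.
P(all distinct) = 100/100 · 99/100 · ··· · 75/100 ≈ 0.0282.
So the probability of at least one match is 1 − 0.0282 = 0.9718.

0.9718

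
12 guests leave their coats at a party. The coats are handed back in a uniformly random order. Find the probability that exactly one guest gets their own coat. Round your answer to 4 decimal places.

Choose which one is fixed: C(12,1) = 12 ways.
The remaining 11 must have no fixed point: D(11) = 14684570.
P = 12·14684570/479001600 = 1468457/3991680 ≈ 0.3679.

0.3679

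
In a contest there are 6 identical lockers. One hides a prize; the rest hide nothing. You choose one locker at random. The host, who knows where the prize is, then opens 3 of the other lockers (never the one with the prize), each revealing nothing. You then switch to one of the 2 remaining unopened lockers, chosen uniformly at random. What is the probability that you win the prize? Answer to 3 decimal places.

0.417

Your original locker holds the prize with probability 1/6, so the other 5 collectively hold it with probability 5/6.
The host can always find 3 empty lockers to open, so the reveals don't change that 5/6; it is now spread over the 2 remaining unopened lockers.
P(win by switching) = (5/6) · (1/2) = 5/12 ≈ 0.417.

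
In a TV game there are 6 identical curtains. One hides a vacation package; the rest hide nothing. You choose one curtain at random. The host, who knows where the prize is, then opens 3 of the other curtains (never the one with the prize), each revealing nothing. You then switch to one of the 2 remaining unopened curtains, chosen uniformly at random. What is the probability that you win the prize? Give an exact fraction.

Your original curtain holds the prize with probability 1/6, so the other 5 collectively hold it with probability 5/6.
The host can always find 3 empty curtains to open, so the reveals don't change that 5/6; it is now spread over the 2 remaining unopened curtains.
P(win by switching) = (5/6) · (1/2) = 5/12.

5/12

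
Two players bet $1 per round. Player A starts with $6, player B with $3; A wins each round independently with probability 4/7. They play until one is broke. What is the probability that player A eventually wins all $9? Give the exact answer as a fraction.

5824/6553

Let r = q/p = (3/7)/(4/7) = 3/4. The recurrence P(i) = p·P(i+1) + q·P(i−1) with P(0)=0, P(9)=1 gives P(i) = (1 − r^i)/(1 − r^9).
P(6) = (1 − (3/4)^6) / (1 − (3/4)^9) = 5824/6553.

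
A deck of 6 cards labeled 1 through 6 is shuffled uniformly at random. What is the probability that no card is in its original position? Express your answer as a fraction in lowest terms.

53/144

This is the derangement probability: permutations of 6 with no fixed point.
D(6) = 6! · (1 − 1/1! + 1/2! − ··· + (−1)^6/6!) = 265.
P = 265/720 = 53/144.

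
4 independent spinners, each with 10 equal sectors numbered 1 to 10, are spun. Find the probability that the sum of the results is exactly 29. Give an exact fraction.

There are 10^4 = 10000 equally likely outcomes.
The number of ordered 4-tuples from {1,…,10} summing to 29 is 348.
P(sum = 29) = 348/10000 = 87/2500.

87/2500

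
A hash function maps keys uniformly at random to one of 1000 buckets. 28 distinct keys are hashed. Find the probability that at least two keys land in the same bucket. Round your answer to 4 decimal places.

It's easier to compute the probability that all 28 are distinct.
P(all distinct) = 1000/1000 · 999/1000 · ··· · 973/1000 ≈ 0.6828.
So the probability of at least one match is 1 − 0.6828 = 0.3172.

0.3172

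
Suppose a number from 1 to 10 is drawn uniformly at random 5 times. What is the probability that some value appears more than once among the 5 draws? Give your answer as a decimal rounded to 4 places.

P(all 5 different) = 10/10 · 9/10 · ··· · 6/10 ≈ 0.3024.
P(at least two equal) = 1 − 0.3024 = 0.6976.

0.6976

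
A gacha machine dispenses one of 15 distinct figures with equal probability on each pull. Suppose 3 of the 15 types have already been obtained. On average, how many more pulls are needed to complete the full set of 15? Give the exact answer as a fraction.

86021/1848

Starting from 3 distinct types, each trial gives a new one with probability (15−i)/15 when i types are held, so the wait for the next new type is 15/(15−i).
E = 15/12 + 15/11 + 15/10 + 15/9 + 15/8 + 15/7 + 15/6 + 15/5 + 15/4 + 15/3 + 15/2 + 15/1 = 86021/1848.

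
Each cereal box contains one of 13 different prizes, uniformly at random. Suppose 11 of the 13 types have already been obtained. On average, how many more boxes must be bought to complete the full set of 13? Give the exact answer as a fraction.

Starting from 11 distinct types, each trial gives a new one with probability (13−i)/13 when i types are held, so the wait for the next new type is 13/(13−i).
E = 13/2 + 13/1 = 39/2.

39/2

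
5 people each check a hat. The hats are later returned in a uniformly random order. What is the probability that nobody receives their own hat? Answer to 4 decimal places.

0.3667

This is the derangement probability: permutations of 5 with no fixed point.
D(5) = 5! · (1 − 1/1! + 1/2! − ··· + (−1)^5/5!) = 44.
P = 44/120 = 11/30 ≈ 0.3667.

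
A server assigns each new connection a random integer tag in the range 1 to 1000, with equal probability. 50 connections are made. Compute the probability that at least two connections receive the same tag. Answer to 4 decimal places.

It's easier to compute the probability that all 50 are distinct.
P(all distinct) = 1000/1000 · 999/1000 · ··· · 951/1000 ≈ 0.2877.
So the probability of at least one match is 1 − 0.2877 = 0.7123.

0.7123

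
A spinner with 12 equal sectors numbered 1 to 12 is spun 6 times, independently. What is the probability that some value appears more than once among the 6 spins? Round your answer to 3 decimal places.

P(all 6 different) = 12/12 · 11/12 · ··· · 7/12 ≈ 0.223.
P(at least two equal) = 1 − 0.223 = 0.777.

0.777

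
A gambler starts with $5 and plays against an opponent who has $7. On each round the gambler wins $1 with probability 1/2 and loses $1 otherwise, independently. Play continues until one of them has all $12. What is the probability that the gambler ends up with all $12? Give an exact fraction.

5/12

With a fair step, P(i) = ½P(i−1) + ½P(i+1) with P(0)=0, P(12)=1 has the linear solution P(i) = i/12.
P(5) = 5/12.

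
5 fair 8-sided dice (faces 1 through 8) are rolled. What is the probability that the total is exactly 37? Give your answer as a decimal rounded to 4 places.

0.0011

There are 8^5 = 32768 equally likely outcomes.
The number of ordered 5-tuples from {1,…,8} summing to 37 is 35.
P(sum = 37) = 35/32768 ≈ 0.0011.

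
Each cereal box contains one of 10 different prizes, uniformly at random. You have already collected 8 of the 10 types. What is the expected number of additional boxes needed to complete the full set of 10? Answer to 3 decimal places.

15.000

Starting from 8 distinct types, each trial gives a new one with probability (10−i)/10 when i types are held, so the wait for the next new type is 10/(10−i).
E = 10/2 + 10/1 = 15 ≈ 15.000.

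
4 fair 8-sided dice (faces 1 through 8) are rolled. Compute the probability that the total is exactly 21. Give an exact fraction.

There are 8^4 = 4096 equally likely outcomes.
The number of ordered 4-tuples from {1,…,8} summing to 21 is 284.
P(sum = 21) = 284/4096 = 71/1024.

71/1024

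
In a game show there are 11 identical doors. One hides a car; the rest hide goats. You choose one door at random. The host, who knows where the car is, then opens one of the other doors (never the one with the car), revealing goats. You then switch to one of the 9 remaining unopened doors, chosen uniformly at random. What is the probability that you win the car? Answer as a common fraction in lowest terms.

10/99

Your original door holds the car with probability 1/11, so the other 10 collectively hold it with probability 10/11.
The host can always find an empty door to open, so this doesn't change that 10/11; it is now spread over the 9 remaining unopened doors.
P(win by switching) = (10/11) · (1/9) = 10/99.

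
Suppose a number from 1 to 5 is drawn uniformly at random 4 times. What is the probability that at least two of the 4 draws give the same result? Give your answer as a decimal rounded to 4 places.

P(all 4 different) = 5/5 · 4/5 · ··· · 2/5 ≈ 0.1920.
P(at least two equal) = 1 − 0.1920 = 0.8080.

0.8080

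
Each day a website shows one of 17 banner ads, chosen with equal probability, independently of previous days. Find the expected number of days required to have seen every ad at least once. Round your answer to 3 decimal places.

After i distinct types are collected, each trial gives a new one with probability (17−i)/17, so the expected wait for the next new type is 17/(17−i).
E = 17/17 + 17/16 + 17/15 + 17/14 + 17/13 + 17/12 + 17/11 + 17/10 + 17/9 + 17/8 + 17/7 + 17/6 + 17/5 + 17/4 + 17/3 + 17/2 + 17/1 = 42142223/720720 ≈ 58.472.

58.472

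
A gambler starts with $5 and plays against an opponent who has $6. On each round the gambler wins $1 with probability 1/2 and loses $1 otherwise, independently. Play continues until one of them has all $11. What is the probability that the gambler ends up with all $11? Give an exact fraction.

With a fair step, P(i) = ½P(i−1) + ½P(i+1) with P(0)=0, P(11)=1 has the linear solution P(i) = i/11.
P(5) = 5/11.

5/11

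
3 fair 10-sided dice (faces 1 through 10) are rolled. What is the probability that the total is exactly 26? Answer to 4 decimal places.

There are 10^3 = 1000 equally likely outcomes.
The number of ordered 3-tuples from {1,…,10} summing to 26 is 15.
P(sum = 26) = 15/1000 = 3/200 ≈ 0.0150.

0.0150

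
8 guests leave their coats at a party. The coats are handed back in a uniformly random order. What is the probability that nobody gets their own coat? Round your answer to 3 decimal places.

0.368

This is the derangement probability: permutations of 8 with no fixed point.
D(8) = 8! · (1 − 1/1! + 1/2! − ··· + (−1)^8/8!) = 14833.
P = 14833/40320 = 2119/5760 ≈ 0.368.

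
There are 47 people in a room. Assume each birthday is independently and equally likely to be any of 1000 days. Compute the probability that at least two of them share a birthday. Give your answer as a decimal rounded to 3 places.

It's easier to compute the probability that all 47 are distinct.
P(all distinct) = 1000/1000 · 999/1000 · ··· · 954/1000 ≈ 0.333.
So the probability of at least one match is 1 − 0.333 = 0.667.

0.667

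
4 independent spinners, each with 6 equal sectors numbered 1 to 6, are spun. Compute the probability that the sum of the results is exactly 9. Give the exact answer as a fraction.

There are 6^4 = 1296 equally likely outcomes.
The number of ordered 4-tuples from {1,…,6} summing to 9 is 56.
P(sum = 9) = 56/1296 = 7/162.

7/162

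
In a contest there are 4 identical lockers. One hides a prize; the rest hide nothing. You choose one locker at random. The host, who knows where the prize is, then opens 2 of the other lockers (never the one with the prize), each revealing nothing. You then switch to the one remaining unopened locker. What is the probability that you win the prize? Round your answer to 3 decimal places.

0.750

Your original locker holds the prize with probability 1/4, so the other 3 collectively hold it with probability 3/4.
The host can always find 2 empty lockers to open, so the reveals don't change that 3/4; it is now spread over the 1 remaining unopened locker.
P(win by switching) = (3/4) · (1/1) = 3/4 ≈ 0.750.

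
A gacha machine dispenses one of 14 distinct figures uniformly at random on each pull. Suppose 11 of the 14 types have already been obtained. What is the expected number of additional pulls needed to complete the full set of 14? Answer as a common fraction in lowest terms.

77/3

Starting from 11 distinct types, each trial gives a new one with probability (14−i)/14 when i types are held, so the wait for the next new type is 14/(14−i).
E = 14/3 + 14/2 + 14/1 = 77/3.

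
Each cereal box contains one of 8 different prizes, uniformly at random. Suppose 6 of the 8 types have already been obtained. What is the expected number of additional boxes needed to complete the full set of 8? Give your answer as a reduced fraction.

12

Starting from 6 distinct types, each trial gives a new one with probability (8−i)/8 when i types are held, so the wait for the next new type is 8/(8−i).
E = 8/2 + 8/1 = 12.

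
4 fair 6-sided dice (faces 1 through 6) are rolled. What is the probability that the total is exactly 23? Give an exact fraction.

1/324

There are 6^4 = 1296 equally likely outcomes.
The number of ordered 4-tuples from {1,…,6} summing to 23 is 4.
P(sum = 23) = 4/1296 = 1/324.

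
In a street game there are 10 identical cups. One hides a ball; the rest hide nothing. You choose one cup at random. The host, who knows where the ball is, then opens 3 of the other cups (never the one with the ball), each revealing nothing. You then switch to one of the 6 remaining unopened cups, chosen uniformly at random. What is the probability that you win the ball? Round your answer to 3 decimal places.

Your original cup holds the ball with probability 1/10, so the other 9 collectively hold it with probability 9/10.
The host can always find 3 empty cups to open, so the reveals don't change that 9/10; it is now spread over the 6 remaining unopened cups.
P(win by switching) = (9/10) · (1/6) = 3/20 ≈ 0.150.

0.150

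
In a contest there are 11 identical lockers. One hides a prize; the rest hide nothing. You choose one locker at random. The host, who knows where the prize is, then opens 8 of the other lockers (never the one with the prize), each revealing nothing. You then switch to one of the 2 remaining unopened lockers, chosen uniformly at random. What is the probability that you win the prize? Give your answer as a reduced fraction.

Your original locker holds the prize with probability 1/11, so the other 10 collectively hold it with probability 10/11.
The host can always find 8 empty lockers to open, so the reveals don't change that 10/11; it is now spread over the 2 remaining unopened lockers.
P(win by switching) = (10/11) · (1/2) = 5/11.

5/11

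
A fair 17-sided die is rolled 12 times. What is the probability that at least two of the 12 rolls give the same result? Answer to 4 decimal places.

P(all 12 different) = 17/17 · 16/17 · ··· · 6/17 ≈ 0.0051.
P(at least two equal) = 1 − 0.0051 = 0.9949.

0.9949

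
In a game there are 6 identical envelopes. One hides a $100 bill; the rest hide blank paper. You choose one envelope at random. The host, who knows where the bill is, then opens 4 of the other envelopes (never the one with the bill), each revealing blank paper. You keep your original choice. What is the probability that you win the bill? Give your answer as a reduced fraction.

1/6

The host can always open 4 empty envelopes regardless of your choice, so the reveals give no information about your original envelope.
P(win by staying) = 1/6.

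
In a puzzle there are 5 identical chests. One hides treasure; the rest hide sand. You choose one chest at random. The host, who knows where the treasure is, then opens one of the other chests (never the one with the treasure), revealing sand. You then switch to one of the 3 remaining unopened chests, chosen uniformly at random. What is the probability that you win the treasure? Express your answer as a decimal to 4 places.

0.2667

Your original chest holds the treasure with probability 1/5, so the other 4 collectively hold it with probability 4/5.
The host can always find an empty chest to open, so this doesn't change that 4/5; it is now spread over the 3 remaining unopened chests.
P(win by switching) = (4/5) · (1/3) = 4/15 ≈ 0.2667.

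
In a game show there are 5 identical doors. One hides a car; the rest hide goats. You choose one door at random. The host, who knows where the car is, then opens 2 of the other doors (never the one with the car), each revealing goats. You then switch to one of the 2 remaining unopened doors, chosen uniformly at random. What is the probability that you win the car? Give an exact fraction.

Your original door holds the car with probability 1/5, so the other 4 collectively hold it with probability 4/5.
The host can always find 2 empty doors to open, so the reveals don't change that 4/5; it is now spread over the 2 remaining unopened doors.
P(win by switching) = (4/5) · (1/2) = 2/5.

2/5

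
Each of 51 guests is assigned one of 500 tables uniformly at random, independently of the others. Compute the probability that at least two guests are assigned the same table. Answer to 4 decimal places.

It's easier to compute the probability that all 51 are distinct.
P(all distinct) = 500/500 · 499/500 · ··· · 450/500 ≈ 0.0713.
So the probability of at least one match is 1 − 0.0713 = 0.9287.

0.9287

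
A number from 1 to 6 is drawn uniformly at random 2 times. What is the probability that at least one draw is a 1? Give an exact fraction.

11/36

P(no draw is a 1) = (5/6)^2 = 25/36.
P(at least one) = 1 − 25/36 = 11/36.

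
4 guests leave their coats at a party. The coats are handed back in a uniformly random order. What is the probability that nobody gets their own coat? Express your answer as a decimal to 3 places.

This is the derangement probability: permutations of 4 with no fixed point.
D(4) = 4! · (1 − 1/1! + 1/2! − ··· + (−1)^4/4!) = 9.
P = 9/24 = 3/8 ≈ 0.375.

0.375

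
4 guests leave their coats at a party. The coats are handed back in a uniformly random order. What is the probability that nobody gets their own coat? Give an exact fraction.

3/8

This is the derangement probability: permutations of 4 with no fixed point.
D(4) = 4! · (1 − 1/1! + 1/2! − ··· + (−1)^4/4!) = 9.
P = 9/24 = 3/8.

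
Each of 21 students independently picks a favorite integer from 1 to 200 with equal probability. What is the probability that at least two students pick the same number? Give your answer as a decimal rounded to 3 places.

It's easier to compute the probability that all 21 are distinct.
P(all distinct) = 200/200 · 199/200 · ··· · 180/200 ≈ 0.337.
So the probability of at least one match is 1 − 0.337 = 0.663.

0.663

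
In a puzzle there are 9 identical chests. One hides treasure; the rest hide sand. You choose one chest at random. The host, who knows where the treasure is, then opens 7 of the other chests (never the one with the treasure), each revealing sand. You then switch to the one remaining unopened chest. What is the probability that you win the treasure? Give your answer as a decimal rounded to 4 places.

0.8889

Your original chest holds the treasure with probability 1/9, so the other 8 collectively hold it with probability 8/9.
The host can always find 7 empty chests to open, so the reveals don't change that 8/9; it is now spread over the 1 remaining unopened chest.
P(win by switching) = (8/9) · (1/1) = 8/9 ≈ 0.8889.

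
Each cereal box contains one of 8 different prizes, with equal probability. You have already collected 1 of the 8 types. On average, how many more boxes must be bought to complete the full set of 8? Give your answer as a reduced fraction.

Starting from 1 distinct type, each trial gives a new one with probability (8−i)/8 when i types are held, so the wait for the next new type is 8/(8−i).
E = 8/7 + 8/6 + 8/5 + 8/4 + 8/3 + 8/2 + 8/1 = 726/35.

726/35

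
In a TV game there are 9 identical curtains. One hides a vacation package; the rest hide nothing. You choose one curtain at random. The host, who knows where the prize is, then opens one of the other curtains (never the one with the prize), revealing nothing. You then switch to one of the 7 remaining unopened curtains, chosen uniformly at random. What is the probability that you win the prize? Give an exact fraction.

Your original curtain holds the prize with probability 1/9, so the other 8 collectively hold it with probability 8/9.
The host can always find an empty curtain to open, so this doesn't change that 8/9; it is now spread over the 7 remaining unopened curtains.
P(win by switching) = (8/9) · (1/7) = 8/63.

8/63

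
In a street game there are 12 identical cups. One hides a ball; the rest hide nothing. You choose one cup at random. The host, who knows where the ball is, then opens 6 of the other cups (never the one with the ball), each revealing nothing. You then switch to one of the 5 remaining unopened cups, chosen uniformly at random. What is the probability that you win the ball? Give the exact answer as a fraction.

11/60

Your original cup holds the ball with probability 1/12, so the other 11 collectively hold it with probability 11/12.
The host can always find 6 empty cups to open, so the reveals don't change that 11/12; it is now spread over the 5 remaining unopened cups.
P(win by switching) = (11/12) · (1/5) = 11/60.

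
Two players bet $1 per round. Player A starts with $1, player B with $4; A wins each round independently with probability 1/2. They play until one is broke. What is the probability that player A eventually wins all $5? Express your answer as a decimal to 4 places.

With a fair step, P(i) = ½P(i−1) + ½P(i+1) with P(0)=0, P(5)=1 has the linear solution P(i) = i/5.
P(1) = 1/5 ≈ 0.2000.

0.2000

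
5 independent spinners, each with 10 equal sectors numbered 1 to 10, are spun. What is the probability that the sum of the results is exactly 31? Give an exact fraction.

33/625

There are 10^5 = 100000 equally likely outcomes.
The number of ordered 5-tuples from {1,…,10} summing to 31 is 5280.
P(sum = 31) = 5280/100000 = 33/625.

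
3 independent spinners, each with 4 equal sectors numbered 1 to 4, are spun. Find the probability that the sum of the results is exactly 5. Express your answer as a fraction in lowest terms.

There are 4^3 = 64 equally likely outcomes.
The number of ordered 3-tuples from {1,…,4} summing to 5 is 6.
P(sum = 5) = 6/64 = 3/32.

3/32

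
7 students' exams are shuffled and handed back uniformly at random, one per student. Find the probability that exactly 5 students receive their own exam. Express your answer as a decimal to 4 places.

0.0042

Choose which 5 of the 7 are fixed: C(7,5) = 21 ways.
The remaining 2 must have no fixed point: D(2) = 1.
P = 21·1/5040 = 1/240 ≈ 0.0042.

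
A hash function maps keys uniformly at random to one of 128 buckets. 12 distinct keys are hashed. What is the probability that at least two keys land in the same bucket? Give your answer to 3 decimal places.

0.412

It's easier to compute the probability that all 12 are distinct.
P(all distinct) = 128/128 · 127/128 · ··· · 117/128 ≈ 0.588.
So the probability of at least one match is 1 − 0.588 = 0.412.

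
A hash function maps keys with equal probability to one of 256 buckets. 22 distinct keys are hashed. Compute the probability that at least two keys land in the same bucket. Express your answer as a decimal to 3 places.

It's easier to compute the probability that all 22 are distinct.
P(all distinct) = 256/256 · 255/256 · ··· · 235/256 ≈ 0.395.
So the probability of at least one match is 1 − 0.395 = 0.605.

0.605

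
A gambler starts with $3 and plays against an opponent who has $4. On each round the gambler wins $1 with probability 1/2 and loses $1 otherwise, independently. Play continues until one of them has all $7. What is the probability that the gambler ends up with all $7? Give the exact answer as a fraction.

3/7

With a fair step, P(i) = ½P(i−1) + ½P(i+1) with P(0)=0, P(7)=1 has the linear solution P(i) = i/7.
P(3) = 3/7.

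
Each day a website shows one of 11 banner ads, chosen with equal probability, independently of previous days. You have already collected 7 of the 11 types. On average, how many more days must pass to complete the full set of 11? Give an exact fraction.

275/12

Starting from 7 distinct types, each trial gives a new one with probability (11−i)/11 when i types are held, so the wait for the next new type is 11/(11−i).
E = 11/4 + 11/3 + 11/2 + 11/1 = 275/12.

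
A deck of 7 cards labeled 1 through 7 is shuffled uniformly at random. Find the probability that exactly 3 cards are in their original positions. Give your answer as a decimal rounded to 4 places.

0.0625

Choose which 3 of the 7 are fixed: C(7,3) = 35 ways.
The remaining 4 must have no fixed point: D(4) = 9.
P = 35·9/5040 = 1/16 ≈ 0.0625.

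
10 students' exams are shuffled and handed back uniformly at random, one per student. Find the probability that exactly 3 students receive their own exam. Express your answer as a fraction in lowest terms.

Choose which 3 of the 10 are fixed: C(10,3) = 120 ways.
The remaining 7 must have no fixed point: D(7) = 1854.
P = 120·1854/3628800 = 103/1680.

103/1680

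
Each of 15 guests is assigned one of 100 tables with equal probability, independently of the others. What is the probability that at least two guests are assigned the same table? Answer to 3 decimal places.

0.669

It's easier to compute the probability that all 15 are distinct.
P(all distinct) = 100/100 · 99/100 · ··· · 86/100 ≈ 0.331.
So the probability of at least one match is 1 − 0.331 = 0.669.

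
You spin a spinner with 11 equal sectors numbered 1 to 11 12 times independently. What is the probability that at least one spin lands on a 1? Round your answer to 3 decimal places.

P(no spin lands on a 1) = (10/11)^12 ≈ 0.319.
P(at least one) = 1 − 0.319 = 0.681.

0.681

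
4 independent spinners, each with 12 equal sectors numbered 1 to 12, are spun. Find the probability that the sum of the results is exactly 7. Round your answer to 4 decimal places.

There are 12^4 = 20736 equally likely outcomes.
The number of ordered 4-tuples from {1,…,12} summing to 7 is 20.
P(sum = 7) = 20/20736 = 5/5184 ≈ 0.0010.

0.0010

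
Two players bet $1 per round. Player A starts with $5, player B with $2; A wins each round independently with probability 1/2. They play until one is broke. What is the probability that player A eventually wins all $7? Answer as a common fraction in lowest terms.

5/7

With a fair step, P(i) = ½P(i−1) + ½P(i+1) with P(0)=0, P(7)=1 has the linear solution P(i) = i/7.
P(5) = 5/7.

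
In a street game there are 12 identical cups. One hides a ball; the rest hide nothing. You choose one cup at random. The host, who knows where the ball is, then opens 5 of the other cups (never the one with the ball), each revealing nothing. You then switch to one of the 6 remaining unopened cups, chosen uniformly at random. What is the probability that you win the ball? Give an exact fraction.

11/72

Your original cup holds the ball with probability 1/12, so the other 11 collectively hold it with probability 11/12.
The host can always find 5 empty cups to open, so the reveals don't change that 11/12; it is now spread over the 6 remaining unopened cups.
P(win by switching) = (11/12) · (1/6) = 11/72.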